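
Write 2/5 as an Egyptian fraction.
1/3 + 1/15

Greedy algorithm:
2/5: ceiling(5/2) = 3, use 1/3
1/15: ceiling(15/1) = 15, use 1/15
Result: 2/5 = 1/3 + 1/15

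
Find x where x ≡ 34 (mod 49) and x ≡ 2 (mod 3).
83

Using Chinese Remainder Theorem:
M = 49 × 3 = 147
M1 = 3, M2 = 49
y1 = 3^(-1) mod 49 = 33
y2 = 49^(-1) mod 3 = 1
x = (34×3×33 + 2×49×1) mod 147 = 83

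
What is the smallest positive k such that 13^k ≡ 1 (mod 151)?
150

151 is prime, so ord(13) divides φ(151) = 150.
Divisors of 150: 1, 2, 3, 5, 6, 10, 15, 25, 30, 50, 75, 150.
Repeated squaring: 13^1 ≡ 13, 13^2 ≡ 18, 13^4 ≡ 22, 13^8 ≡ 31, 13^16 ≡ 55, 13^32 ≡ 5, 13^64 ≡ 25, 13^128 ≡ 21 (mod 151).
Test 13^d mod 151 for each divisor d in increasing order:
13^1 ≡ 13
13^2 ≡ 18
13^3 = 13^2·13^1 ≡ 83
13^5 = 13^4·13^1 ≡ 135
13^6 = 13^4·13^2 ≡ 94
13^10 = 13^8·13^2 ≡ 105
13^15 = 13^8·13^4·13^2·13^1 ≡ 132
13^25 = 13^16·13^8·13^1 ≡ 119
13^30 = 13^16·13^8·13^4·13^2 ≡ 59
13^50 = 13^32·13^16·13^2 ≡ 118
13^75 = 13^64·13^8·13^2·13^1 ≡ 150
13^150 = 13^128·13^16·13^4·13^2 ≡ 1  ← first divisor giving 1
The order is 150.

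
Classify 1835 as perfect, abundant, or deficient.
deficient

Proper divisors of 1835: sum = 1 + 5 + 367 = 373
Since 373 < 1835, 1835 is deficient.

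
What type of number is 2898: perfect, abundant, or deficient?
abundant

Proper divisors of 2898: sum = 1 + 2 + 3 + 6 + 7 + 9 + 14 + 18 + ... + 414 + 483 + 966 + 1449 (23 divisors) = 4590
Since 4590 > 2898, 2898 is abundant.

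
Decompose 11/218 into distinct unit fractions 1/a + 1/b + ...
1/20 + 1/2180

Greedy algorithm:
11/218: ceiling(218/11) = 20, use 1/20
1/2180: ceiling(2180/1) = 2180, use 1/2180
Result: 11/218 = 1/20 + 1/2180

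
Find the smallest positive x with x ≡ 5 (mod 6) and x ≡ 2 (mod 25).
77

Using Chinese Remainder Theorem:
M = 6 × 25 = 150
M1 = 25, M2 = 6
y1 = 25^(-1) mod 6 = 1
y2 = 6^(-1) mod 25 = 21
x = (5×25×1 + 2×6×21) mod 150 = 77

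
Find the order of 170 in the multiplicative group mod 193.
32

193 is prime, so ord(170) divides φ(193) = 192.
Divisors of 192: 1, 2, 3, 4, 6, 8, 12, 16, 24, 32, 48, 64, 96, 192.
Repeated squaring: 170^1 ≡ 170, 170^2 ≡ 143, 170^4 ≡ 184, 170^8 ≡ 81, 170^16 ≡ 192, 170^32 ≡ 1, 170^64 ≡ 1, 170^128 ≡ 1 (mod 193).
Test 170^d mod 193 for each divisor d in increasing order:
170^1 ≡ 170
170^2 ≡ 143
170^3 = 170^2·170^1 ≡ 185
170^4 ≡ 184
170^6 = 170^4·170^2 ≡ 64
170^8 ≡ 81
170^12 = 170^8·170^4 ≡ 43
170^16 ≡ 192
170^24 = 170^16·170^8 ≡ 112
170^32 ≡ 1  ← first divisor giving 1
The order is 32.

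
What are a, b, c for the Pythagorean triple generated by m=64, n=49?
(1695, 6272, 6497)

Euclid's formula: a = m² - n², b = 2mn, c = m² + n²
m = 64, n = 49
a = 64² - 49² = 4096 - 2401 = 1695
b = 2 × 64 × 49 = 6272
c = 64² + 49² = 4096 + 2401 = 6497
Verification: 1695² + 6272² = 2873025 + 39337984 = 42211009 = 6497² ✓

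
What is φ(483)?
264

483 = 3 × 7 × 23
φ(n) = n × ∏(1 - 1/p) for each prime p dividing n
φ(483) = 483 × (1 - 1/3) × (1 - 1/7) × (1 - 1/23) = 264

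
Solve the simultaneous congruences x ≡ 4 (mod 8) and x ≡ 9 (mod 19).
28

Using Chinese Remainder Theorem:
M = 8 × 19 = 152
M1 = 19, M2 = 8
y1 = 19^(-1) mod 8 = 3
y2 = 8^(-1) mod 19 = 12
x = (4×19×3 + 9×8×12) mod 152 = 28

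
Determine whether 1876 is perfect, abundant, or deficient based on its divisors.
abundant

Proper divisors of 1876: sum = 1 + 2 + 4 + 7 + 14 + 28 + 67 + 134 + 268 + 469 + 938 = 1932
Since 1932 > 1876, 1876 is abundant.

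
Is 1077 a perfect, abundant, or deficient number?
deficient

Proper divisors of 1077: sum = 1 + 3 + 359 = 363
Since 363 < 1077, 1077 is deficient.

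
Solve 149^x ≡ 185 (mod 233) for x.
119

Baby-step giant-step with step n = ⌈√233⌉ = 16.
Baby steps 149^j mod 233 (j:value) for j=0..15: 0:1, 1:149, 2:66, 3:48, 4:162, 5:139, 6:207, 7:87, 8:148, 9:150, 10:215, 11:114, 12:210, 13:68, 14:113, 15:61.
Giant-step multiplier: 149^(-16) ≡ 149^(232-16) = 149^216 ≡ 117 (mod 233).
Giant steps γ_i = 185·117^i mod 233: γ_0=185, γ_1=209, γ_2=221, γ_3=227, γ_4=230, γ_5=115, γ_6=174, γ_7=87 (in table at j=7).
x = i·n + j = 7·16 + 7 = 119.
Check: 149^119 ≡ 185 (mod 233).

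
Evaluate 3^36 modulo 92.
73

Repeated squaring. Binary of 36 = 100100.
3^1 ≡ 3 (mod 92); 3^2 ≡ 9 (mod 92); 3^4 ≡ 81 (mod 92); 3^8 ≡ 29 (mod 92); 3^16 ≡ 13 (mod 92); 3^32 ≡ 77 (mod 92)
3^36 = 3^4 × 3^32 ≡ 73 (mod 92)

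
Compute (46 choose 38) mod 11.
0

Using Lucas' theorem:
Write n=46 and k=38 in base 11:
n in base 11: [4, 2]
k in base 11: [3, 5]
C(46,38) mod 11 = ∏ C(n_i, k_i) mod 11
Digit binomials (mod 11): C(4,3) = 4; C(2,5) = 0 (k_i > n_i)
Product: 4 × 0 = 0 ≡ 0 (mod 11)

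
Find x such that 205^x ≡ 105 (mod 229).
113

Baby-step giant-step with step n = ⌈√229⌉ = 16.
Baby steps 205^j mod 229 (j:value) for j=0..15: 0:1, 1:205, 2:118, 3:145, 4:184, 5:164, 6:186, 7:116, 8:193, 9:177, 10:103, 11:47, 12:17, 13:50, 14:174, 15:175.
Giant-step multiplier: 205^(-16) ≡ 205^(228-16) = 205^212 ≡ 91 (mod 229).
Giant steps γ_i = 105·91^i mod 229: γ_0=105, γ_1=166, γ_2=221, γ_3=188, γ_4=162, γ_5=86, γ_6=40, γ_7=205 (in table at j=1).
x = i·n + j = 7·16 + 1 = 113.
Check: 205^113 ≡ 105 (mod 229).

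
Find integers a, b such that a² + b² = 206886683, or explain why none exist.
Not possible

Factorization: 206886683 = 101 × 127^3
By Fermat: n is sum of two squares iff every prime p ≡ 3 (mod 4) appears to even power.
Prime(s) ≡ 3 (mod 4) with odd exponent: [(127, 3)]
Therefore 206886683 cannot be expressed as a² + b².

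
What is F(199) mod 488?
277

Matrix identity: Q^n = [[F_(n+1), F_n], [F_n, F_(n-1)]] with Q = [[1,1],[1,0]].
n = 199 = 11000111₂. Square-and-multiply, entries mod 488:
Q^1 = [[1,1],[1,0]]
Q^3 = (Q^1)²·Q = [[3,2],[2,1]]
Q^6 = (Q^3)² = [[13,8],[8,5]]
Q^12 = (Q^6)² = [[233,144],[144,89]]
Q^24 = (Q^12)² = [[361,8],[8,353]]
Q^49 = (Q^24)²·Q = [[433,89],[89,344]]
Q^99 = (Q^49)²·Q = [[67,210],[210,345]]
Q^199 = (Q^99)²·Q = [[421,277],[277,144]]
F_199 mod 488 = Q^199[0][1] = 277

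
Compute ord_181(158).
180

181 is prime, so ord(158) divides φ(181) = 180.
Divisors of 180: 1, 2, 3, 4, 5, 6, 9, 10, 12, 15, 18, 20, 30, 36, 45, 60, 90, 180.
Repeated squaring: 158^1 ≡ 158, 158^2 ≡ 167, 158^4 ≡ 15, 158^8 ≡ 44, 158^16 ≡ 126, 158^32 ≡ 129, 158^64 ≡ 170, 158^128 ≡ 121 (mod 181).
Test 158^d mod 181 for each divisor d in increasing order:
158^1 ≡ 158
158^2 ≡ 167
158^3 = 158^2·158^1 ≡ 141
158^4 ≡ 15
158^5 = 158^4·158^1 ≡ 17
158^6 = 158^4·158^2 ≡ 152
158^9 = 158^8·158^1 ≡ 74
158^10 = 158^8·158^2 ≡ 108
158^12 = 158^8·158^4 ≡ 117
158^15 = 158^8·158^4·158^2·158^1 ≡ 26
158^18 = 158^16·158^2 ≡ 46
158^20 = 158^16·158^4 ≡ 80
158^30 = 158^16·158^8·158^4·158^2 ≡ 133
158^36 = 158^32·158^4 ≡ 125
158^45 = 158^32·158^8·158^4·158^1 ≡ 19
158^60 = 158^32·158^16·158^8·158^4 ≡ 132
158^90 = 158^64·158^16·158^8·158^2 ≡ 180
158^180 = 158^128·158^32·158^16·158^4 ≡ 1  ← first divisor giving 1
The order is 180.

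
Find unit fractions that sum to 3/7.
1/3 + 1/11 + 1/231

Greedy algorithm:
3/7: ceiling(7/3) = 3, use 1/3
2/21: ceiling(21/2) = 11, use 1/11
1/231: ceiling(231/1) = 231, use 1/231
Result: 3/7 = 1/3 + 1/11 + 1/231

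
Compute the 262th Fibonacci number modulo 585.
341

Matrix identity: Q^n = [[F_(n+1), F_n], [F_n, F_(n-1)]] with Q = [[1,1],[1,0]].
n = 262 = 100000110₂. Square-and-multiply, entries mod 585:
Q^1 = [[1,1],[1,0]]
Q^2 = (Q^1)² = [[2,1],[1,1]]
Q^4 = (Q^2)² = [[5,3],[3,2]]
Q^8 = (Q^4)² = [[34,21],[21,13]]
Q^16 = (Q^8)² = [[427,402],[402,25]]
Q^32 = (Q^16)² = [[538,354],[354,184]]
Q^65 = (Q^32)²·Q = [[523,580],[580,528]]
Q^131 = (Q^65)²·Q = [[369,359],[359,10]]
Q^262 = (Q^131)² = [[37,341],[341,281]]
F_262 mod 585 = Q^262[0][1] = 341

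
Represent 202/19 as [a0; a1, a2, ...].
[10; 1, 1, 1, 2, 2]

Euclidean algorithm steps:
202 = 10 × 19 + 12
19 = 1 × 12 + 7
12 = 1 × 7 + 5
7 = 1 × 5 + 2
5 = 2 × 2 + 1
2 = 2 × 1 + 0
Continued fraction: [10; 1, 1, 1, 2, 2]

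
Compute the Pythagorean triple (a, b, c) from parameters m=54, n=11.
(2795, 1188, 3037)

Euclid's formula: a = m² - n², b = 2mn, c = m² + n²
m = 54, n = 11
a = 54² - 11² = 2916 - 121 = 2795
b = 2 × 54 × 11 = 1188
c = 54² + 11² = 2916 + 121 = 3037
Verification: 2795² + 1188² = 7812025 + 1411344 = 9223369 = 3037² ✓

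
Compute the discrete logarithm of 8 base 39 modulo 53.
47

Baby-step giant-step with step n = ⌈√53⌉ = 8.
Baby steps 39^j mod 53 (j:value) for j=0..7: 0:1, 1:39, 2:37, 3:12, 4:44, 5:20, 6:38, 7:51.
Giant-step multiplier: 39^(-8) ≡ 39^(52-8) = 39^44 ≡ 36 (mod 53).
Giant steps γ_i = 8·36^i mod 53: γ_0=8, γ_1=23, γ_2=33, γ_3=22, γ_4=50, γ_5=51 (in table at j=7).
x = i·n + j = 5·8 + 7 = 47.
Check: 39^47 ≡ 8 (mod 53).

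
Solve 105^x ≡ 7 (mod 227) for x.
50

Baby-step giant-step with step n = ⌈√227⌉ = 16.
Baby steps 105^j mod 227 (j:value) for j=0..15: 0:1, 1:105, 2:129, 3:152, 4:70, 5:86, 6:177, 7:198, 8:133, 9:118, 10:132, 11:13, 12:3, 13:88, 14:160, 15:2.
Giant-step multiplier: 105^(-16) ≡ 105^(226-16) = 105^210 ≡ 40 (mod 227).
Giant steps γ_i = 7·40^i mod 227: γ_0=7, γ_1=53, γ_2=77, γ_3=129 (in table at j=2).
x = i·n + j = 3·16 + 2 = 50.
Check: 105^50 ≡ 7 (mod 227).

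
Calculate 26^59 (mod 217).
192

Repeated squaring. Binary of 59 = 111011.
26^1 ≡ 26 (mod 217); 26^2 ≡ 25 (mod 217); 26^4 ≡ 191 (mod 217); 26^8 ≡ 25 (mod 217); 26^16 ≡ 191 (mod 217); 26^32 ≡ 25 (mod 217)
26^59 = 26^1 × 26^2 × 26^8 × 26^16 × 26^32 ≡ 192 (mod 217)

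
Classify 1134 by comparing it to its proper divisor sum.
abundant

Proper divisors of 1134: sum = 1 + 2 + 3 + 6 + 7 + 9 + 14 + 18 + ... + 162 + 189 + 378 + 567 (19 divisors) = 1770
Since 1770 > 1134, 1134 is abundant.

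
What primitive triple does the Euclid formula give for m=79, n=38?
(4797, 6004, 7685)

Euclid's formula: a = m² - n², b = 2mn, c = m² + n²
m = 79, n = 38
a = 79² - 38² = 6241 - 1444 = 4797
b = 2 × 79 × 38 = 6004
c = 79² + 38² = 6241 + 1444 = 7685
Verification: 4797² + 6004² = 23011209 + 36048016 = 59059225 = 7685² ✓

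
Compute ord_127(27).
42

127 is prime, so ord(27) divides φ(127) = 126.
Divisors of 126: 1, 2, 3, 6, 7, 9, 14, 18, 21, 42, 63, 126.
Repeated squaring: 27^1 ≡ 27, 27^2 ≡ 94, 27^4 ≡ 73, 27^8 ≡ 122, 27^16 ≡ 25, 27^32 ≡ 117, 27^64 ≡ 100 (mod 127).
Test 27^d mod 127 for each divisor d in increasing order:
27^1 ≡ 27
27^2 ≡ 94
27^3 = 27^2·27^1 ≡ 125
27^6 = 27^4·27^2 ≡ 4
27^7 = 27^4·27^2·27^1 ≡ 108
27^9 = 27^8·27^1 ≡ 119
27^14 = 27^8·27^4·27^2 ≡ 107
27^18 = 27^16·27^2 ≡ 64
27^21 = 27^16·27^4·27^1 ≡ 126
27^42 = 27^32·27^8·27^2 ≡ 1  ← first divisor giving 1
The order is 42.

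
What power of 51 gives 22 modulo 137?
108

Baby-step giant-step with step n = ⌈√137⌉ = 12.
Baby steps 51^j mod 137 (j:value) for j=0..11: 0:1, 1:51, 2:135, 3:35, 4:4, 5:67, 6:129, 7:3, 8:16, 9:131, 10:105, 11:12.
Giant-step multiplier: 51^(-12) ≡ 51^(136-12) = 51^124 ≡ 15 (mod 137).
Giant steps γ_i = 22·15^i mod 137: γ_0=22, γ_1=56, γ_2=18, γ_3=133, γ_4=77, γ_5=59, γ_6=63, γ_7=123, γ_8=64, γ_9=1 (in table at j=0).
x = i·n + j = 9·12 + 0 = 108.
Check: 51^108 ≡ 22 (mod 137).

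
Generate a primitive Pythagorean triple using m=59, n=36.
(2185, 4248, 4777)

Euclid's formula: a = m² - n², b = 2mn, c = m² + n²
m = 59, n = 36
a = 59² - 36² = 3481 - 1296 = 2185
b = 2 × 59 × 36 = 4248
c = 59² + 36² = 3481 + 1296 = 4777
Verification: 2185² + 4248² = 4774225 + 18045504 = 22819729 = 4777² ✓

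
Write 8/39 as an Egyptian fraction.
1/5 + 1/195

Greedy algorithm:
8/39: ceiling(39/8) = 5, use 1/5
1/195: ceiling(195/1) = 195, use 1/195
Result: 8/39 = 1/5 + 1/195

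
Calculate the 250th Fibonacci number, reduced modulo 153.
118

Matrix identity: Q^n = [[F_(n+1), F_n], [F_n, F_(n-1)]] with Q = [[1,1],[1,0]].
n = 250 = 11111010₂. Square-and-multiply, entries mod 153:
Q^1 = [[1,1],[1,0]]
Q^3 = (Q^1)²·Q = [[3,2],[2,1]]
Q^7 = (Q^3)²·Q = [[21,13],[13,8]]
Q^15 = (Q^7)²·Q = [[69,151],[151,71]]
Q^31 = (Q^15)²·Q = [[48,22],[22,26]]
Q^62 = (Q^31)² = [[34,98],[98,89]]
Q^125 = (Q^62)²·Q = [[17,50],[50,120]]
Q^250 = (Q^125)² = [[35,118],[118,70]]
F_250 mod 153 = Q^250[0][1] = 118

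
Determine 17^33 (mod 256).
17

Repeated squaring. Binary of 33 = 100001.
17^1 ≡ 17 (mod 256); 17^2 ≡ 33 (mod 256); 17^4 ≡ 65 (mod 256); 17^8 ≡ 129 (mod 256); 17^16 ≡ 1 (mod 256); 17^32 ≡ 1 (mod 256)
17^33 = 17^1 × 17^32 ≡ 17 (mod 256)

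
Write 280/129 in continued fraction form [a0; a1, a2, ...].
[2; 5, 1, 6, 3]

Euclidean algorithm steps:
280 = 2 × 129 + 22
129 = 5 × 22 + 19
22 = 1 × 19 + 3
19 = 6 × 3 + 1
3 = 3 × 1 + 0
Continued fraction: [2; 5, 1, 6, 3]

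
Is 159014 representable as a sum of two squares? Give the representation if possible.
Not possible

Factorization: 159014 = 2 × 43^3
By Fermat: n is sum of two squares iff every prime p ≡ 3 (mod 4) appears to even power.
Prime(s) ≡ 3 (mod 4) with odd exponent: [(43, 3)]
Therefore 159014 cannot be expressed as a² + b².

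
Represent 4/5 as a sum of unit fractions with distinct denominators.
1/2 + 1/4 + 1/20

Greedy algorithm:
4/5: ceiling(5/4) = 2, use 1/2
3/10: ceiling(10/3) = 4, use 1/4
1/20: ceiling(20/1) = 20, use 1/20
Result: 4/5 = 1/2 + 1/4 + 1/20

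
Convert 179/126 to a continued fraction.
[1; 2, 2, 1, 1, 1, 6]

Euclidean algorithm steps:
179 = 1 × 126 + 53
126 = 2 × 53 + 20
53 = 2 × 20 + 13
20 = 1 × 13 + 7
13 = 1 × 7 + 6
7 = 1 × 6 + 1
6 = 6 × 1 + 0
Continued fraction: [1; 2, 2, 1, 1, 1, 6]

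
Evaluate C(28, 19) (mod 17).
4

Using Lucas' theorem:
Write n=28 and k=19 in base 17:
n in base 17: [1, 11]
k in base 17: [1, 2]
C(28,19) mod 17 = ∏ C(n_i, k_i) mod 17
Digit binomials (mod 17): C(1,1) = 1; C(11,2) = 55 ≡ 4
Product: 1 × 4 = 4 ≡ 4 (mod 17)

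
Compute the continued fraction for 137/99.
[1; 2, 1, 1, 1, 1, 7]

Euclidean algorithm steps:
137 = 1 × 99 + 38
99 = 2 × 38 + 23
38 = 1 × 23 + 15
23 = 1 × 15 + 8
15 = 1 × 8 + 7
8 = 1 × 7 + 1
7 = 7 × 1 + 0
Continued fraction: [1; 2, 1, 1, 1, 1, 7]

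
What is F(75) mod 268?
54

Matrix identity: Q^n = [[F_(n+1), F_n], [F_n, F_(n-1)]] with Q = [[1,1],[1,0]].
n = 75 = 1001011₂. Square-and-multiply, entries mod 268:
Q^1 = [[1,1],[1,0]]
Q^2 = (Q^1)² = [[2,1],[1,1]]
Q^4 = (Q^2)² = [[5,3],[3,2]]
Q^9 = (Q^4)²·Q = [[55,34],[34,21]]
Q^18 = (Q^9)² = [[161,172],[172,257]]
Q^37 = (Q^18)²·Q = [[101,29],[29,72]]
Q^75 = (Q^37)²·Q = [[247,54],[54,193]]
F_75 mod 268 = Q^75[0][1] = 54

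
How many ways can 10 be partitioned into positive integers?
42

p(n) counts ways to write n as a sum of positive integers (order ignored).
Examples: 10; 9 + 1; 8 + 2; 8 + 1 + 1; 7 + 3; ... (42 total)
p(10) = 42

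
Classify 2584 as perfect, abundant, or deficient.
abundant

Proper divisors of 2584: sum = 1 + 2 + 4 + 8 + 17 + 19 + 34 + 38 + 68 + 76 + 136 + 152 + 323 + 646 + 1292 = 2816
Since 2816 > 2584, 2584 is abundant.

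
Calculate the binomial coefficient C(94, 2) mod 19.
1

Using Lucas' theorem:
Write n=94 and k=2 in base 19:
n in base 19: [4, 18]
k in base 19: [0, 2]
C(94,2) mod 19 = ∏ C(n_i, k_i) mod 19
Digit binomials (mod 19): C(4,0) = 1; C(18,2) = 153 ≡ 1
Product: 1 × 1 = 1 ≡ 1 (mod 19)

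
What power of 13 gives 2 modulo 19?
11

Baby-step giant-step with step n = ⌈√19⌉ = 5.
Baby steps 13^j mod 19 (j:value) for j=0..4: 0:1, 1:13, 2:17, 3:12, 4:4.
Giant-step multiplier: 13^(-5) ≡ 13^(18-5) = 13^13 ≡ 15 (mod 19).
Giant steps γ_i = 2·15^i mod 19: γ_0=2, γ_1=11, γ_2=13 (in table at j=1).
x = i·n + j = 2·5 + 1 = 11.
Check: 13^11 ≡ 2 (mod 19).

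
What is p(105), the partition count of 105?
342325709

p(n) counts ways to write n as a sum of positive integers (order ignored).
Euler's pentagonal recurrence: p(k) = p(k-1) + p(k-2) - p(k-5) - p(k-7) + p(k-12) + p(k-15) - ... (offsets j(3j∓1)/2, signs ++--, p(0)=1, p(<0)=0).
DP table for k = 0..104: p(0)=1, p(1)=1, p(2)=2, p(3)=3, p(4)=5, p(5)=7, p(6)=11, p(7)=15, p(8)=22, p(9)=30, p(10)=42, p(11)=56, p(12)=77, p(13)=101, p(14)=135, p(15)=176, p(16)=231, p(17)=297, p(18)=385, p(19)=490, p(20)=627, p(21)=792, p(22)=1002, p(23)=1255, p(24)=1575, p(25)=1958, p(26)=2436, p(27)=3010, p(28)=3718, p(29)=4565, p(30)=5604, p(31)=6842, p(32)=8349, p(33)=10143, p(34)=12310, p(35)=14883, p(36)=17977, p(37)=21637, p(38)=26015, p(39)=31185, p(40)=37338, p(41)=44583, p(42)=53174, p(43)=63261, p(44)=75175, p(45)=89134, p(46)=105558, p(47)=124754, p(48)=147273, p(49)=173525, p(50)=204226, p(51)=239943, p(52)=281589, p(53)=329931, p(54)=386155, p(55)=451276, p(56)=526823, p(57)=614154, p(58)=715220, p(59)=831820, p(60)=966467, p(61)=1121505, p(62)=1300156, p(63)=1505499, p(64)=1741630, p(65)=2012558, p(66)=2323520, p(67)=2679689, p(68)=3087735, p(69)=3554345, p(70)=4087968, p(71)=4697205, p(72)=5392783, p(73)=6185689, p(74)=7089500, p(75)=8118264, p(76)=9289091, p(77)=10619863, p(78)=12132164, p(79)=13848650, p(80)=15796476, p(81)=18004327, p(82)=20506255, p(83)=23338469, p(84)=26543660, p(85)=30167357, p(86)=34262962, p(87)=38887673, p(88)=44108109, p(89)=49995925, p(90)=56634173, p(91)=64112359, p(92)=72533807, p(93)=82010177, p(94)=92669720, p(95)=104651419, p(96)=118114304, p(97)=133230930, p(98)=150198136, p(99)=169229875, p(100)=190569292, p(101)=214481126, p(102)=241265379, p(103)=271248950, p(104)=304801365.
Final step: p(105) = p(104) + p(103) - p(100) - p(98) + p(93) + p(90) - p(83) - p(79) + p(70) + p(65) - p(54) - p(48) + p(35) + p(28) - p(13) - p(5)
= 304801365 + 271248950 - 190569292 - 150198136 + 82010177 + 56634173 - 23338469 - 13848650 + 4087968 + 2012558 - 386155 - 147273 + 14883 + 3718 - 101 - 7
= 342325709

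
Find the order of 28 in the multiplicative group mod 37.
18

37 is prime, so ord(28) divides φ(37) = 36.
Divisors of 36: 1, 2, 3, 4, 6, 9, 12, 18, 36.
Repeated squaring: 28^1 ≡ 28, 28^2 ≡ 7, 28^4 ≡ 12, 28^8 ≡ 33, 28^16 ≡ 16, 28^32 ≡ 34 (mod 37).
Test 28^d mod 37 for each divisor d in increasing order:
28^1 ≡ 28
28^2 ≡ 7
28^3 = 28^2·28^1 ≡ 11
28^4 ≡ 12
28^6 = 28^4·28^2 ≡ 10
28^9 = 28^8·28^1 ≡ 36
28^12 = 28^8·28^4 ≡ 26
28^18 = 28^16·28^2 ≡ 1  ← first divisor giving 1
The order is 18.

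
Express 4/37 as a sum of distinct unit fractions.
1/10 + 1/124 + 1/22940

Greedy algorithm:
4/37: ceiling(37/4) = 10, use 1/10
3/370: ceiling(370/3) = 124, use 1/124
1/22940: ceiling(22940/1) = 22940, use 1/22940
Result: 4/37 = 1/10 + 1/124 + 1/22940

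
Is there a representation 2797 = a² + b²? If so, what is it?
14² + 51² (a=14, b=51)

Factorization: 2797 = 2797
By Fermat: n is sum of two squares iff every prime p ≡ 3 (mod 4) appears to even power.
All primes ≡ 3 (mod 4) appear to even power.
Search a = 0, 1, 2, … for 2797 - a² a perfect square: first hit at a = 14: 2797 - 196 = 2601 = 51².
2797 = 14² + 51² = 196 + 2601 ✓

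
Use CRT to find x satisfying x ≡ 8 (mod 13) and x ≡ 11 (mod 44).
99

Using Chinese Remainder Theorem:
M = 13 × 44 = 572
M1 = 44, M2 = 13
y1 = 44^(-1) mod 13 = 8
y2 = 13^(-1) mod 44 = 17
x = (8×44×8 + 11×13×17) mod 572 = 99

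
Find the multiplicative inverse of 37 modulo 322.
235

gcd(37, 322) = 1, so the inverse exists.
Extended Euclidean algorithm on (322, 37):
322 = 8 × 37 + 26  ⟹  26 = (1)·322 + (-8)·37
37 = 1 × 26 + 11  ⟹  11 = (-1)·322 + (9)·37
26 = 2 × 11 + 4  ⟹  4 = (3)·322 + (-26)·37
11 = 2 × 4 + 3  ⟹  3 = (-7)·322 + (61)·37
4 = 1 × 3 + 1  ⟹  1 = (10)·322 + (-87)·37
So (-87)·37 ≡ 1 (mod 322), i.e. 37^(-1) ≡ -87 ≡ 235 (mod 322).
Check: 37 × 235 = 8695 ≡ 1 (mod 322)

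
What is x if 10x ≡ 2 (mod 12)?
x ≡ 5 (mod 6)

gcd(10, 12) = 2, which divides 2, so solutions exist.
Divide through by 2: 5x ≡ 1 (mod 6).
Find 5^(-1) mod 6 by the extended Euclidean algorithm:
6 = 1 × 5 + 1  ⟹  1 = (1)·6 + (-1)·5
So (-1)·5 ≡ 1 (mod 6), i.e. 5^(-1) ≡ -1 ≡ 5 (mod 6).
x ≡ 5 × 1 = 5 ≡ 5 (mod 6).
Check: 10 × 5 = 50 ≡ 2 (mod 12).
x ≡ 5 (mod 6), giving 2 solutions mod 12.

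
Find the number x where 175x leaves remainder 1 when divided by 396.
43

gcd(175, 396) = 1, so the inverse exists.
Extended Euclidean algorithm on (396, 175):
396 = 2 × 175 + 46  ⟹  46 = (1)·396 + (-2)·175
175 = 3 × 46 + 37  ⟹  37 = (-3)·396 + (7)·175
46 = 1 × 37 + 9  ⟹  9 = (4)·396 + (-9)·175
37 = 4 × 9 + 1  ⟹  1 = (-19)·396 + (43)·175
So (43)·175 ≡ 1 (mod 396), i.e. 175^(-1) ≡ 43 (mod 396).
Check: 175 × 43 = 7525 ≡ 1 (mod 396)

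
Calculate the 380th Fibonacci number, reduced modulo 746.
365

Matrix identity: Q^n = [[F_(n+1), F_n], [F_n, F_(n-1)]] with Q = [[1,1],[1,0]].
n = 380 = 101111100₂. Square-and-multiply, entries mod 746:
Q^1 = [[1,1],[1,0]]
Q^2 = (Q^1)² = [[2,1],[1,1]]
Q^5 = (Q^2)²·Q = [[8,5],[5,3]]
Q^11 = (Q^5)²·Q = [[144,89],[89,55]]
Q^23 = (Q^11)²·Q = [[116,309],[309,553]]
Q^47 = (Q^23)²·Q = [[100,21],[21,79]]
Q^95 = (Q^47)²·Q = [[26,743],[743,29]]
Q^190 = (Q^95)² = [[685,581],[581,104]]
Q^380 = (Q^190)² = [[360,365],[365,741]]
F_380 mod 746 = Q^380[0][1] = 365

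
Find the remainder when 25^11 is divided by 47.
28

Repeated squaring. Binary of 11 = 1011.
25^1 ≡ 25 (mod 47); 25^2 ≡ 14 (mod 47); 25^4 ≡ 8 (mod 47); 25^8 ≡ 17 (mod 47)
25^11 = 25^1 × 25^2 × 25^8 ≡ 28 (mod 47)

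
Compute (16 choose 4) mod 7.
0

Using Lucas' theorem:
Write n=16 and k=4 in base 7:
n in base 7: [2, 2]
k in base 7: [0, 4]
C(16,4) mod 7 = ∏ C(n_i, k_i) mod 7
Digit binomials (mod 7): C(2,0) = 1; C(2,4) = 0 (k_i > n_i)
Product: 1 × 0 = 0 ≡ 0 (mod 7)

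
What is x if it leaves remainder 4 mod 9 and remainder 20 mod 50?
220

Using Chinese Remainder Theorem:
M = 9 × 50 = 450
M1 = 50, M2 = 9
y1 = 50^(-1) mod 9 = 2
y2 = 9^(-1) mod 50 = 39
x = (4×50×2 + 20×9×39) mod 450 = 220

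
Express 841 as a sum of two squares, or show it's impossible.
0² + 29² (a=0, b=29)

Factorization: 841 = 29^2
By Fermat: n is sum of two squares iff every prime p ≡ 3 (mod 4) appears to even power.
All primes ≡ 3 (mod 4) appear to even power.
Search a = 0, 1, 2, … for 841 - a² a perfect square: first hit at a = 0: 841 - 0 = 841 = 29².
841 = 0² + 29² = 0 + 841 ✓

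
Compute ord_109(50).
108

109 is prime, so ord(50) divides φ(109) = 108.
Divisors of 108: 1, 2, 3, 4, 6, 9, 12, 18, 27, 36, 54, 108.
Repeated squaring: 50^1 ≡ 50, 50^2 ≡ 102, 50^4 ≡ 49, 50^8 ≡ 3, 50^16 ≡ 9, 50^32 ≡ 81, 50^64 ≡ 21 (mod 109).
Test 50^d mod 109 for each divisor d in increasing order:
50^1 ≡ 50
50^2 ≡ 102
50^3 = 50^2·50^1 ≡ 86
50^4 ≡ 49
50^6 = 50^4·50^2 ≡ 93
50^9 = 50^8·50^1 ≡ 41
50^12 = 50^8·50^4 ≡ 38
50^18 = 50^16·50^2 ≡ 46
50^27 = 50^16·50^8·50^2·50^1 ≡ 33
50^36 = 50^32·50^4 ≡ 45
50^54 = 50^32·50^16·50^4·50^2 ≡ 108
50^108 = 50^64·50^32·50^8·50^4 ≡ 1  ← first divisor giving 1
The order is 108.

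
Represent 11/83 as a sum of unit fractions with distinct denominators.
1/8 + 1/133 + 1/88312

Greedy algorithm:
11/83: ceiling(83/11) = 8, use 1/8
5/664: ceiling(664/5) = 133, use 1/133
1/88312: ceiling(88312/1) = 88312, use 1/88312
Result: 11/83 = 1/8 + 1/133 + 1/88312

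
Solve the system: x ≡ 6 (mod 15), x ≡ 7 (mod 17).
126

Using Chinese Remainder Theorem:
M = 15 × 17 = 255
M1 = 17, M2 = 15
y1 = 17^(-1) mod 15 = 8
y2 = 15^(-1) mod 17 = 8
x = (6×17×8 + 7×15×8) mod 255 = 126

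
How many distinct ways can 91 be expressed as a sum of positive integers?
64112359

p(n) counts ways to write n as a sum of positive integers (order ignored).
Euler's pentagonal recurrence: p(k) = p(k-1) + p(k-2) - p(k-5) - p(k-7) + p(k-12) + p(k-15) - ... (offsets j(3j∓1)/2, signs ++--, p(0)=1, p(<0)=0).
DP table for k = 0..90: p(0)=1, p(1)=1, p(2)=2, p(3)=3, p(4)=5, p(5)=7, p(6)=11, p(7)=15, p(8)=22, p(9)=30, p(10)=42, p(11)=56, p(12)=77, p(13)=101, p(14)=135, p(15)=176, p(16)=231, p(17)=297, p(18)=385, p(19)=490, p(20)=627, p(21)=792, p(22)=1002, p(23)=1255, p(24)=1575, p(25)=1958, p(26)=2436, p(27)=3010, p(28)=3718, p(29)=4565, p(30)=5604, p(31)=6842, p(32)=8349, p(33)=10143, p(34)=12310, p(35)=14883, p(36)=17977, p(37)=21637, p(38)=26015, p(39)=31185, p(40)=37338, p(41)=44583, p(42)=53174, p(43)=63261, p(44)=75175, p(45)=89134, p(46)=105558, p(47)=124754, p(48)=147273, p(49)=173525, p(50)=204226, p(51)=239943, p(52)=281589, p(53)=329931, p(54)=386155, p(55)=451276, p(56)=526823, p(57)=614154, p(58)=715220, p(59)=831820, p(60)=966467, p(61)=1121505, p(62)=1300156, p(63)=1505499, p(64)=1741630, p(65)=2012558, p(66)=2323520, p(67)=2679689, p(68)=3087735, p(69)=3554345, p(70)=4087968, p(71)=4697205, p(72)=5392783, p(73)=6185689, p(74)=7089500, p(75)=8118264, p(76)=9289091, p(77)=10619863, p(78)=12132164, p(79)=13848650, p(80)=15796476, p(81)=18004327, p(82)=20506255, p(83)=23338469, p(84)=26543660, p(85)=30167357, p(86)=34262962, p(87)=38887673, p(88)=44108109, p(89)=49995925, p(90)=56634173.
Final step: p(91) = p(90) + p(89) - p(86) - p(84) + p(79) + p(76) - p(69) - p(65) + p(56) + p(51) - p(40) - p(34) + p(21) + p(14)
= 56634173 + 49995925 - 34262962 - 26543660 + 13848650 + 9289091 - 3554345 - 2012558 + 526823 + 239943 - 37338 - 12310 + 792 + 135
= 64112359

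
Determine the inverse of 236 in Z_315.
311

gcd(236, 315) = 1, so the inverse exists.
Extended Euclidean algorithm on (315, 236):
315 = 1 × 236 + 79  ⟹  79 = (1)·315 + (-1)·236
236 = 2 × 79 + 78  ⟹  78 = (-2)·315 + (3)·236
79 = 1 × 78 + 1  ⟹  1 = (3)·315 + (-4)·236
So (-4)·236 ≡ 1 (mod 315), i.e. 236^(-1) ≡ -4 ≡ 311 (mod 315).
Check: 236 × 311 = 73396 ≡ 1 (mod 315)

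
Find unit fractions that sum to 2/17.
1/9 + 1/153

Greedy algorithm:
2/17: ceiling(17/2) = 9, use 1/9
1/153: ceiling(153/1) = 153, use 1/153
Result: 2/17 = 1/9 + 1/153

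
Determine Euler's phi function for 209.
180

209 = 11 × 19
φ(n) = n × ∏(1 - 1/p) for each prime p dividing n
φ(209) = 209 × (1 - 1/11) × (1 - 1/19) = 180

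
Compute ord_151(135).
30

151 is prime, so ord(135) divides φ(151) = 150.
Divisors of 150: 1, 2, 3, 5, 6, 10, 15, 25, 30, 50, 75, 150.
Repeated squaring: 135^1 ≡ 135, 135^2 ≡ 105, 135^4 ≡ 2, 135^8 ≡ 4, 135^16 ≡ 16, 135^32 ≡ 105, 135^64 ≡ 2, 135^128 ≡ 4 (mod 151).
Test 135^d mod 151 for each divisor d in increasing order:
135^1 ≡ 135
135^2 ≡ 105
135^3 = 135^2·135^1 ≡ 132
135^5 = 135^4·135^1 ≡ 119
135^6 = 135^4·135^2 ≡ 59
135^10 = 135^8·135^2 ≡ 118
135^15 = 135^8·135^4·135^2·135^1 ≡ 150
135^25 = 135^16·135^8·135^1 ≡ 33
135^30 = 135^16·135^8·135^4·135^2 ≡ 1  ← first divisor giving 1
The order is 30.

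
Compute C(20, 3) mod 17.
1

Using Lucas' theorem:
Write n=20 and k=3 in base 17:
n in base 17: [1, 3]
k in base 17: [0, 3]
C(20,3) mod 17 = ∏ C(n_i, k_i) mod 17
Digit binomials (mod 17): C(1,0) = 1; C(3,3) = 1
Product: 1 × 1 = 1 ≡ 1 (mod 17)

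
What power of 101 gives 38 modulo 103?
26

Baby-step giant-step with step n = ⌈√103⌉ = 11.
Baby steps 101^j mod 103 (j:value) for j=0..10: 0:1, 1:101, 2:4, 3:95, 4:16, 5:71, 6:64, 7:78, 8:50, 9:3, 10:97.
Giant-step multiplier: 101^(-11) ≡ 101^(102-11) = 101^91 ≡ 43 (mod 103).
Giant steps γ_i = 38·43^i mod 103: γ_0=38, γ_1=89, γ_2=16 (in table at j=4).
x = i·n + j = 2·11 + 4 = 26.
Check: 101^26 ≡ 38 (mod 103).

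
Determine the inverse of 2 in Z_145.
73

gcd(2, 145) = 1, so the inverse exists.
Extended Euclidean algorithm on (145, 2):
145 = 72 × 2 + 1  ⟹  1 = (1)·145 + (-72)·2
So (-72)·2 ≡ 1 (mod 145), i.e. 2^(-1) ≡ -72 ≡ 73 (mod 145).
Check: 2 × 73 = 146 ≡ 1 (mod 145)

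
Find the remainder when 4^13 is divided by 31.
2

Repeated squaring. Binary of 13 = 1101.
4^1 ≡ 4 (mod 31); 4^2 ≡ 16 (mod 31); 4^4 ≡ 8 (mod 31); 4^8 ≡ 2 (mod 31)
4^13 = 4^1 × 4^4 × 4^8 ≡ 2 (mod 31)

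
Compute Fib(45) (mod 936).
362

Matrix identity: Q^n = [[F_(n+1), F_n], [F_n, F_(n-1)]] with Q = [[1,1],[1,0]].
n = 45 = 101101₂. Square-and-multiply, entries mod 936:
Q^1 = [[1,1],[1,0]]
Q^2 = (Q^1)² = [[2,1],[1,1]]
Q^5 = (Q^2)²·Q = [[8,5],[5,3]]
Q^11 = (Q^5)²·Q = [[144,89],[89,55]]
Q^22 = (Q^11)² = [[577,863],[863,650]]
Q^45 = (Q^22)²·Q = [[647,362],[362,285]]
F_45 mod 936 = Q^45[0][1] = 362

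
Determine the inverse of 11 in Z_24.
11

gcd(11, 24) = 1, so the inverse exists.
Extended Euclidean algorithm on (24, 11):
24 = 2 × 11 + 2  ⟹  2 = (1)·24 + (-2)·11
11 = 5 × 2 + 1  ⟹  1 = (-5)·24 + (11)·11
So (11)·11 ≡ 1 (mod 24), i.e. 11^(-1) ≡ 11 (mod 24).
Check: 11 × 11 = 121 ≡ 1 (mod 24)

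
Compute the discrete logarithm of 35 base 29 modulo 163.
128

Baby-step giant-step with step n = ⌈√163⌉ = 13.
Baby steps 29^j mod 163 (j:value) for j=0..12: 0:1, 1:29, 2:26, 3:102, 4:24, 5:44, 6:135, 7:3, 8:87, 9:78, 10:143, 11:72, 12:132.
Giant-step multiplier: 29^(-13) ≡ 29^(162-13) = 29^149 ≡ 130 (mod 163).
Giant steps γ_i = 35·130^i mod 163: γ_0=35, γ_1=149, γ_2=136, γ_3=76, γ_4=100, γ_5=123, γ_6=16, γ_7=124, γ_8=146, γ_9=72 (in table at j=11).
x = i·n + j = 9·13 + 11 = 128.
Check: 29^128 ≡ 35 (mod 163).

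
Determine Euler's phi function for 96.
32

96 = 2^5 × 3
φ(n) = n × ∏(1 - 1/p) for each prime p dividing n
φ(96) = 96 × (1 - 1/2) × (1 - 1/3) = 32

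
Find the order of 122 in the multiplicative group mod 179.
178

179 is prime, so ord(122) divides φ(179) = 178.
Divisors of 178: 1, 2, 89, 178.
Repeated squaring: 122^1 ≡ 122, 122^2 ≡ 27, 122^4 ≡ 13, 122^8 ≡ 169, 122^16 ≡ 100, 122^32 ≡ 155, 122^64 ≡ 39, 122^128 ≡ 89 (mod 179).
Test 122^d mod 179 for each divisor d in increasing order:
122^1 ≡ 122
122^2 ≡ 27
122^89 = 122^64·122^16·122^8·122^1 ≡ 178
122^178 = 122^128·122^32·122^16·122^2 ≡ 1  ← first divisor giving 1
The order is 178.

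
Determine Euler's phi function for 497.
420

497 = 7 × 71
φ(n) = n × ∏(1 - 1/p) for each prime p dividing n
φ(497) = 497 × (1 - 1/7) × (1 - 1/71) = 420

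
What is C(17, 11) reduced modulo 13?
0

Using Lucas' theorem:
Write n=17 and k=11 in base 13:
n in base 13: [1, 4]
k in base 13: [0, 11]
C(17,11) mod 13 = ∏ C(n_i, k_i) mod 13
Digit binomials (mod 13): C(1,0) = 1; C(4,11) = 0 (k_i > n_i)
Product: 1 × 0 = 0 ≡ 0 (mod 13)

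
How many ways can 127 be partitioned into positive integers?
3913864295

p(n) counts ways to write n as a sum of positive integers (order ignored).
Euler's pentagonal recurrence: p(k) = p(k-1) + p(k-2) - p(k-5) - p(k-7) + p(k-12) + p(k-15) - ... (offsets j(3j∓1)/2, signs ++--, p(0)=1, p(<0)=0).
DP table for k = 0..126: p(0)=1, p(1)=1, p(2)=2, p(3)=3, p(4)=5, p(5)=7, p(6)=11, p(7)=15, p(8)=22, p(9)=30, p(10)=42, p(11)=56, p(12)=77, p(13)=101, p(14)=135, p(15)=176, p(16)=231, p(17)=297, p(18)=385, p(19)=490, p(20)=627, p(21)=792, p(22)=1002, p(23)=1255, p(24)=1575, p(25)=1958, p(26)=2436, p(27)=3010, p(28)=3718, p(29)=4565, p(30)=5604, p(31)=6842, p(32)=8349, p(33)=10143, p(34)=12310, p(35)=14883, p(36)=17977, p(37)=21637, p(38)=26015, p(39)=31185, p(40)=37338, p(41)=44583, p(42)=53174, p(43)=63261, p(44)=75175, p(45)=89134, p(46)=105558, p(47)=124754, p(48)=147273, p(49)=173525, p(50)=204226, p(51)=239943, p(52)=281589, p(53)=329931, p(54)=386155, p(55)=451276, p(56)=526823, p(57)=614154, p(58)=715220, p(59)=831820, p(60)=966467, p(61)=1121505, p(62)=1300156, p(63)=1505499, p(64)=1741630, p(65)=2012558, p(66)=2323520, p(67)=2679689, p(68)=3087735, p(69)=3554345, p(70)=4087968, p(71)=4697205, p(72)=5392783, p(73)=6185689, p(74)=7089500, p(75)=8118264, p(76)=9289091, p(77)=10619863, p(78)=12132164, p(79)=13848650, p(80)=15796476, p(81)=18004327, p(82)=20506255, p(83)=23338469, p(84)=26543660, p(85)=30167357, p(86)=34262962, p(87)=38887673, p(88)=44108109, p(89)=49995925, p(90)=56634173, p(91)=64112359, p(92)=72533807, p(93)=82010177, p(94)=92669720, p(95)=104651419, p(96)=118114304, p(97)=133230930, p(98)=150198136, p(99)=169229875, p(100)=190569292, p(101)=214481126, p(102)=241265379, p(103)=271248950, p(104)=304801365, p(105)=342325709, p(106)=384276336, p(107)=431149389, p(108)=483502844, p(109)=541946240, p(110)=607163746, p(111)=679903203, p(112)=761002156, p(113)=851376628, p(114)=952050665, p(115)=1064144451, p(116)=1188908248, p(117)=1327710076, p(118)=1482074143, p(119)=1653668665, p(120)=1844349560, p(121)=2056148051, p(122)=2291320912, p(123)=2552338241, p(124)=2841940500, p(125)=3163127352, p(126)=3519222692.
Final step: p(127) = p(126) + p(125) - p(122) - p(120) + p(115) + p(112) - p(105) - p(101) + p(92) + p(87) - p(76) - p(70) + p(57) + p(50) - p(35) - p(27) + p(10) + p(1)
= 3519222692 + 3163127352 - 2291320912 - 1844349560 + 1064144451 + 761002156 - 342325709 - 214481126 + 72533807 + 38887673 - 9289091 - 4087968 + 614154 + 204226 - 14883 - 3010 + 42 + 1
= 3913864295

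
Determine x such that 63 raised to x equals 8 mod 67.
51

Baby-step giant-step with step n = ⌈√67⌉ = 9.
Baby steps 63^j mod 67 (j:value) for j=0..8: 0:1, 1:63, 2:16, 3:3, 4:55, 5:48, 6:9, 7:31, 8:10.
Giant-step multiplier: 63^(-9) ≡ 63^(66-9) = 63^57 ≡ 5 (mod 67).
Giant steps γ_i = 8·5^i mod 67: γ_0=8, γ_1=40, γ_2=66, γ_3=62, γ_4=42, γ_5=9 (in table at j=6).
x = i·n + j = 5·9 + 6 = 51.
Check: 63^51 ≡ 8 (mod 67).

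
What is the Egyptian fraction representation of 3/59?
1/20 + 1/1180

Greedy algorithm:
3/59: ceiling(59/3) = 20, use 1/20
1/1180: ceiling(1180/1) = 1180, use 1/1180
Result: 3/59 = 1/20 + 1/1180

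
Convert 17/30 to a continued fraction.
[0; 1, 1, 3, 4]

Euclidean algorithm steps:
17 = 0 × 30 + 17
30 = 1 × 17 + 13
17 = 1 × 13 + 4
13 = 3 × 4 + 1
4 = 4 × 1 + 0
Continued fraction: [0; 1, 1, 3, 4]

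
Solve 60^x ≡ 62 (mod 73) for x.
29

Baby-step giant-step with step n = ⌈√73⌉ = 9.
Baby steps 60^j mod 73 (j:value) for j=0..8: 0:1, 1:60, 2:23, 3:66, 4:18, 5:58, 6:49, 7:20, 8:32.
Giant-step multiplier: 60^(-9) ≡ 60^(72-9) = 60^63 ≡ 10 (mod 73).
Giant steps γ_i = 62·10^i mod 73: γ_0=62, γ_1=36, γ_2=68, γ_3=23 (in table at j=2).
x = i·n + j = 3·9 + 2 = 29.
Check: 60^29 ≡ 62 (mod 73).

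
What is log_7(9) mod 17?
6

Baby-step giant-step with step n = ⌈√17⌉ = 5.
Baby steps 7^j mod 17 (j:value) for j=0..4: 0:1, 1:7, 2:15, 3:3, 4:4.
Giant-step multiplier: 7^(-5) ≡ 7^(16-5) = 7^11 ≡ 14 (mod 17).
Giant steps γ_i = 9·14^i mod 17: γ_0=9, γ_1=7 (in table at j=1).
x = i·n + j = 1·5 + 1 = 6.
Check: 7^6 ≡ 9 (mod 17).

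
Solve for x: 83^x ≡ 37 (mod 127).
70

Baby-step giant-step with step n = ⌈√127⌉ = 12.
Baby steps 83^j mod 127 (j:value) for j=0..11: 0:1, 1:83, 2:31, 3:33, 4:72, 5:7, 6:73, 7:90, 8:104, 9:123, 10:49, 11:3.
Giant-step multiplier: 83^(-12) ≡ 83^(126-12) = 83^114 ≡ 76 (mod 127).
Giant steps γ_i = 37·76^i mod 127: γ_0=37, γ_1=18, γ_2=98, γ_3=82, γ_4=9, γ_5=49 (in table at j=10).
x = i·n + j = 5·12 + 10 = 70.
Check: 83^70 ≡ 37 (mod 127).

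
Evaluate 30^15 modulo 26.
12

Repeated squaring. Binary of 15 = 1111.
30^1 ≡ 4 (mod 26); 30^2 ≡ 16 (mod 26); 30^4 ≡ 22 (mod 26); 30^8 ≡ 16 (mod 26)
30^15 = 30^1 × 30^2 × 30^4 × 30^8 ≡ 12 (mod 26)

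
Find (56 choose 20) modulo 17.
13

Using Lucas' theorem:
Write n=56 and k=20 in base 17:
n in base 17: [3, 5]
k in base 17: [1, 3]
C(56,20) mod 17 = ∏ C(n_i, k_i) mod 17
Digit binomials (mod 17): C(3,1) = 3; C(5,3) = 10
Product: 3 × 10 = 30 ≡ 13 (mod 17)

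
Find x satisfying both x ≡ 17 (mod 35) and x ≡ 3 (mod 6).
87

Using Chinese Remainder Theorem:
M = 35 × 6 = 210
M1 = 6, M2 = 35
y1 = 6^(-1) mod 35 = 6
y2 = 35^(-1) mod 6 = 5
x = (17×6×6 + 3×35×5) mod 210 = 87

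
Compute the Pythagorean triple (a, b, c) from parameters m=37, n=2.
(1365, 148, 1373)

Euclid's formula: a = m² - n², b = 2mn, c = m² + n²
m = 37, n = 2
a = 37² - 2² = 1369 - 4 = 1365
b = 2 × 37 × 2 = 148
c = 37² + 2² = 1369 + 4 = 1373
Verification: 1365² + 148² = 1863225 + 21904 = 1885129 = 1373² ✓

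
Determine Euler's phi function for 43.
42

43 = 43
φ(n) = n × ∏(1 - 1/p) for each prime p dividing n
φ(43) = 43 × (1 - 1/43) = 42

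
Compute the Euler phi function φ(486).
162

486 = 2 × 3^5
φ(n) = n × ∏(1 - 1/p) for each prime p dividing n
φ(486) = 486 × (1 - 1/2) × (1 - 1/3) = 162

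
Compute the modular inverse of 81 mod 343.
72

gcd(81, 343) = 1, so the inverse exists.
Extended Euclidean algorithm on (343, 81):
343 = 4 × 81 + 19  ⟹  19 = (1)·343 + (-4)·81
81 = 4 × 19 + 5  ⟹  5 = (-4)·343 + (17)·81
19 = 3 × 5 + 4  ⟹  4 = (13)·343 + (-55)·81
5 = 1 × 4 + 1  ⟹  1 = (-17)·343 + (72)·81
So (72)·81 ≡ 1 (mod 343), i.e. 81^(-1) ≡ 72 (mod 343).
Check: 81 × 72 = 5832 ≡ 1 (mod 343)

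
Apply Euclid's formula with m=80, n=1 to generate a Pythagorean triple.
(6399, 160, 6401)

Euclid's formula: a = m² - n², b = 2mn, c = m² + n²
m = 80, n = 1
a = 80² - 1² = 6400 - 1 = 6399
b = 2 × 80 × 1 = 160
c = 80² + 1² = 6400 + 1 = 6401
Verification: 6399² + 160² = 40947201 + 25600 = 40972801 = 6401² ✓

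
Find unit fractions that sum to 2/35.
1/18 + 1/630

Greedy algorithm:
2/35: ceiling(35/2) = 18, use 1/18
1/630: ceiling(630/1) = 630, use 1/630
Result: 2/35 = 1/18 + 1/630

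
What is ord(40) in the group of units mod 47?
46

47 is prime, so ord(40) divides φ(47) = 46.
Divisors of 46: 1, 2, 23, 46.
Repeated squaring: 40^1 ≡ 40, 40^2 ≡ 2, 40^4 ≡ 4, 40^8 ≡ 16, 40^16 ≡ 21, 40^32 ≡ 18 (mod 47).
Test 40^d mod 47 for each divisor d in increasing order:
40^1 ≡ 40
40^2 ≡ 2
40^23 = 40^16·40^4·40^2·40^1 ≡ 46
40^46 = 40^32·40^8·40^4·40^2 ≡ 1  ← first divisor giving 1
The order is 46.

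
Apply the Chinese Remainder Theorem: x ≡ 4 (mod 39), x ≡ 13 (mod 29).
1057

Using Chinese Remainder Theorem:
M = 39 × 29 = 1131
M1 = 29, M2 = 39
y1 = 29^(-1) mod 39 = 35
y2 = 39^(-1) mod 29 = 3
x = (4×29×35 + 13×39×3) mod 1131 = 1057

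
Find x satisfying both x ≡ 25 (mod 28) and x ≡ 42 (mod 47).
277

Using Chinese Remainder Theorem:
M = 28 × 47 = 1316
M1 = 47, M2 = 28
y1 = 47^(-1) mod 28 = 3
y2 = 28^(-1) mod 47 = 42
x = (25×47×3 + 42×28×42) mod 1316 = 277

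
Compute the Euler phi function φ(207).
132

207 = 3^2 × 23
φ(n) = n × ∏(1 - 1/p) for each prime p dividing n
φ(207) = 207 × (1 - 1/3) × (1 - 1/23) = 132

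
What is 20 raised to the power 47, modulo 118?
88

Repeated squaring. Binary of 47 = 101111.
20^1 ≡ 20 (mod 118); 20^2 ≡ 46 (mod 118); 20^4 ≡ 110 (mod 118); 20^8 ≡ 64 (mod 118); 20^16 ≡ 84 (mod 118); 20^32 ≡ 94 (mod 118)
20^47 = 20^1 × 20^2 × 20^4 × 20^8 × 20^32 ≡ 88 (mod 118)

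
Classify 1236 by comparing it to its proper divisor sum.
abundant

Proper divisors of 1236: sum = 1 + 2 + 3 + 4 + 6 + 12 + 103 + 206 + 309 + 412 + 618 = 1676
Since 1676 > 1236, 1236 is abundant.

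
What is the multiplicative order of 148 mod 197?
98

197 is prime, so ord(148) divides φ(197) = 196.
Divisors of 196: 1, 2, 4, 7, 14, 28, 49, 98, 196.
Repeated squaring: 148^1 ≡ 148, 148^2 ≡ 37, 148^4 ≡ 187, 148^8 ≡ 100, 148^16 ≡ 150, 148^32 ≡ 42, 148^64 ≡ 188, 148^128 ≡ 81 (mod 197).
Test 148^d mod 197 for each divisor d in increasing order:
148^1 ≡ 148
148^2 ≡ 37
148^4 ≡ 187
148^7 = 148^4·148^2·148^1 ≡ 6
148^14 = 148^8·148^4·148^2 ≡ 36
148^28 = 148^16·148^8·148^4 ≡ 114
148^49 = 148^32·148^16·148^1 ≡ 196
148^98 = 148^64·148^32·148^2 ≡ 1  ← first divisor giving 1
The order is 98.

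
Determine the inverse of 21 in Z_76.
29

gcd(21, 76) = 1, so the inverse exists.
Extended Euclidean algorithm on (76, 21):
76 = 3 × 21 + 13  ⟹  13 = (1)·76 + (-3)·21
21 = 1 × 13 + 8  ⟹  8 = (-1)·76 + (4)·21
13 = 1 × 8 + 5  ⟹  5 = (2)·76 + (-7)·21
8 = 1 × 5 + 3  ⟹  3 = (-3)·76 + (11)·21
5 = 1 × 3 + 2  ⟹  2 = (5)·76 + (-18)·21
3 = 1 × 2 + 1  ⟹  1 = (-8)·76 + (29)·21
So (29)·21 ≡ 1 (mod 76), i.e. 21^(-1) ≡ 29 (mod 76).
Check: 21 × 29 = 609 ≡ 1 (mod 76)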